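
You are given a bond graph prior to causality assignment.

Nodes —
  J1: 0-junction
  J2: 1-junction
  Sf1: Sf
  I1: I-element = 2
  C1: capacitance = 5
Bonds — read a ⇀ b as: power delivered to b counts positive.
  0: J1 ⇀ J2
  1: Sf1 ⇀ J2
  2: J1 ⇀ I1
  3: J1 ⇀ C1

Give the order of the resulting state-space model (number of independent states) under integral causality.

b1 |Sf1  (Sf1 (Sf) sets flow on bond)
b0 |J2  (1-jn J2 has f-setter on 1)
b2 |I1  (I1 outputs flow p/I1)
b3 |J1  (closing 0-jn rule on J1)

2  (C1, I1 all integral)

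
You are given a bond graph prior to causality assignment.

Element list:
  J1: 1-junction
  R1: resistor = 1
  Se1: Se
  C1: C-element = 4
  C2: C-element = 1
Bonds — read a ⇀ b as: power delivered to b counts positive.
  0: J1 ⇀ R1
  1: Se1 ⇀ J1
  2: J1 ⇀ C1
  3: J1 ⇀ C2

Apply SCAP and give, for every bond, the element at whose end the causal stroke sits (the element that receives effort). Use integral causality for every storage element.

#0 stroke→R1
#1 stroke→J1
#2 stroke→J1
#3 stroke→J1

b1 stroke→J1  (Se1 (Se) sets effort on bond)
b2 stroke→J1  (C1 integral (e out))
b3 stroke→J1  (C2 integral (e out))
b0 stroke→R1  (only one flow-in slot at J1)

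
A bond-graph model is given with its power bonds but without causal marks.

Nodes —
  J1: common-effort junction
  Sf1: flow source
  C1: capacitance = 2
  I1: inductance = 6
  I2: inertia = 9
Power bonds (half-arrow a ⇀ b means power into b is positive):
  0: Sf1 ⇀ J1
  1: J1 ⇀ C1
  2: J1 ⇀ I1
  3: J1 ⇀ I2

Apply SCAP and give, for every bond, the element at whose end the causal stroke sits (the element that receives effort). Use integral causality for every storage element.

bond 0 →Sf1
bond 1 →J1
bond 2 →I1
bond 3 →I2

b0 stroke at Sf1  (source Sf1 imposes f)
b1 stroke at J1  (prefer integral on C1)
b2 stroke at I1  (J1: bond 1 brought effort, rest push out)
b3 stroke at I2  (0-jn J1 has e-setter on 1)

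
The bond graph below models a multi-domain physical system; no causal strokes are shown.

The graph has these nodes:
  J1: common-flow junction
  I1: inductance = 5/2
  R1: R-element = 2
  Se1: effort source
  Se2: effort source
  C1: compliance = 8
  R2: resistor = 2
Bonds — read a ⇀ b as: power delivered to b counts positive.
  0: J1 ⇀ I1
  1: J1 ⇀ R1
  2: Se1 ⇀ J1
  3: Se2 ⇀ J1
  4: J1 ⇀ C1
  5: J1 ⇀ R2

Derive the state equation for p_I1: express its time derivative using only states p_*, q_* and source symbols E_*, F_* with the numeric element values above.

bond 2 |J1  (Se1 fixes effort; stroke away)
bond 3 |J1  (Se2 fixes effort; stroke away)
bond 0 |I1  (I1 outputs flow p/I1)
bond 1 |J1  (J1: bond 0 brought flow, rest push out)
bond 4 |J1  (common-f at J1 fixed by 0)
bond 5 |J1  (J1 flow already set via bond 0)

dp_I1/dt = E_Se1 + E_Se2 - 8*p_I1/5 - q_C1/8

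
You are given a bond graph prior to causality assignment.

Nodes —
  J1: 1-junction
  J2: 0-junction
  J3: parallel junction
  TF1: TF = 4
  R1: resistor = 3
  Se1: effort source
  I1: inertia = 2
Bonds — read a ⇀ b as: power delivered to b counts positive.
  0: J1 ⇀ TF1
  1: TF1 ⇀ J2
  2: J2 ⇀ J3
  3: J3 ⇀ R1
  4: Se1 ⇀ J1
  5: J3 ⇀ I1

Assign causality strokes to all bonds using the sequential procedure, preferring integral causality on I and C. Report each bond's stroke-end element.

b4 |J1  (source Se1 imposes e)
b0 |TF1  (closing 1-jn rule on J1)
b1 |J2  (TF1: transformer flips bond 0)
b2 |J3  (J2: bond 1 brought effort, rest push out)
b3 |R1  (J3 effort already set via bond 2)
b5 |I1  (J3: bond 2 brought effort, rest push out)

#0 stroke→TF1
#1 stroke→J2
#2 stroke→J3
#3 stroke→R1
#4 stroke→J1
#5 stroke→I1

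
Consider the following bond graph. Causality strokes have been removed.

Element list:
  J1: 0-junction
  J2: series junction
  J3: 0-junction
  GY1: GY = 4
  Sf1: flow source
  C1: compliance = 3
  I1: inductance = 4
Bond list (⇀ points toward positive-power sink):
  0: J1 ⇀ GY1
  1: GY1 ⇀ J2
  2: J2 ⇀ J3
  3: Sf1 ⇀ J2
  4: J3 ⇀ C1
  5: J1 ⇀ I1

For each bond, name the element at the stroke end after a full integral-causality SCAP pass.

β3 stroke at Sf1  (Sf1: flow source, stroke at near end)
β1 stroke at J2  (1-jn J2 has f-setter on 3)
β2 stroke at J2  (1-jn J2 has f-setter on 3)
β4 stroke at J3  (J3 needs exactly one e-in)
β0 stroke at J1  (through GY1, causality inverts; strokes same side of GY1)
β5 stroke at I1  (J1: bond 0 brought effort, rest push out)

bond 0 →J1
bond 1 →J2
bond 2 →J2
bond 3 →Sf1
bond 4 →J3
bond 5 →I1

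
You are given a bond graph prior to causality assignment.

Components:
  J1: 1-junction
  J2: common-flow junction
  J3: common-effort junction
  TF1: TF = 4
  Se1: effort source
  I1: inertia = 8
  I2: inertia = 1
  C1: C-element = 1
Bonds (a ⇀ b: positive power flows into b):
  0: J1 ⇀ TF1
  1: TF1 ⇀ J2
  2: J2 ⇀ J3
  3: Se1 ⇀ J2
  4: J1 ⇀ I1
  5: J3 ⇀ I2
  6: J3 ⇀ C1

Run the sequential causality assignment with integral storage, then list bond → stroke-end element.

β0 →J1
β1 →TF1
β2 →J2
β3 →J2
β4 →I1
β5 →I2
β6 →J3

bond 3 |J2  (source Se1 imposes e)
bond 4 |I1  (I1 integral (f out))
bond 0 |J1  (J1 flow already set via bond 4)
bond 1 |TF1  (TF1: transformer flips bond 0)
bond 2 |J2  (common-f at J2 fixed by 1)
bond 5 |I2  (I2 integral (f out))
bond 6 |J3  (only one effort-in slot at J3)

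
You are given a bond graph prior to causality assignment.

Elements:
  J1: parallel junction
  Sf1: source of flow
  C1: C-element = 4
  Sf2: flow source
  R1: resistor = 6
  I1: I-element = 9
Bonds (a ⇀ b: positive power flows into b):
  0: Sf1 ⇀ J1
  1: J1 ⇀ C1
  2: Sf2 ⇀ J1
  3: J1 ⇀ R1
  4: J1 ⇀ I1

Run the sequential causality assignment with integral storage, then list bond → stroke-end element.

β0 stroke→Sf1  (Sf1 (Sf) sets flow on bond)
β2 stroke→Sf2  (source Sf2 imposes f)
β1 stroke→J1  (prefer integral on C1)
β3 stroke→R1  (0-jn J1 has e-setter on 1)
β4 stroke→I1  (J1: bond 1 brought effort, rest push out)

bond 0 stroke→Sf1
bond 1 stroke→J1
bond 2 stroke→Sf2
bond 3 stroke→R1
bond 4 stroke→I1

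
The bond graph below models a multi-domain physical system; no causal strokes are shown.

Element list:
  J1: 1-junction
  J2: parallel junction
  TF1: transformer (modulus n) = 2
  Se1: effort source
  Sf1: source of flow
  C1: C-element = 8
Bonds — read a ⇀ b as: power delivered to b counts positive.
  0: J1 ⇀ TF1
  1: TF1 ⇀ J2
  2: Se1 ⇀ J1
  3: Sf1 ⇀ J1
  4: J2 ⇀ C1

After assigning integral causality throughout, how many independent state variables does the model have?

#2 stroke→J1  (Se1 (Se) sets effort on bond)
#3 stroke→Sf1  (Sf1 fixes flow; stroke at Sf1)
#0 stroke→J1  (1-jn J1 has f-setter on 3)
#1 stroke→TF1  (TF1 one-in-one-out from 0)
#4 stroke→J2  (J2 needs exactly one e-in)

1  (C1 all integral)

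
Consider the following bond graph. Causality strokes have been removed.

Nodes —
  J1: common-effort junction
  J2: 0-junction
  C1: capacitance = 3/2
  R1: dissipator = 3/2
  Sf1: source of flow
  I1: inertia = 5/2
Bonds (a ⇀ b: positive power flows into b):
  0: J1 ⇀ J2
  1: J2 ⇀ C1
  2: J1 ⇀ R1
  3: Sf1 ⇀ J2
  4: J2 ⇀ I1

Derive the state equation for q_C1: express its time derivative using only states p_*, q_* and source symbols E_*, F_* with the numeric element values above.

#3 stroke→Sf1  (Sf1 (Sf) sets flow on bond)
#1 stroke→J2  (C1: C, integral causality)
#0 stroke→J1  (J2 effort already set via bond 1)
#4 stroke→I1  (common-e at J2 fixed by 1)
#2 stroke→R1  (J1: bond 0 brought effort, rest push out)

dq_C1/dt = F_Sf1 - 2*p_I1/5 - 4*q_C1/9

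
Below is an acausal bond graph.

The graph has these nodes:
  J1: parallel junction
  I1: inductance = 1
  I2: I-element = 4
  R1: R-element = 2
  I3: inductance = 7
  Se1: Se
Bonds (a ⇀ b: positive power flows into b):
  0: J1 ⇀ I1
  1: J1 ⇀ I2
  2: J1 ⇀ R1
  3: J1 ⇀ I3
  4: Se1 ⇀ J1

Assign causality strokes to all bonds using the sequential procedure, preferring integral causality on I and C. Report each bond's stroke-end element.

bond 0 →I1
bond 1 →I2
bond 2 →R1
bond 3 →I3
bond 4 →J1

β4 stroke at J1  (Se1: effort source, stroke at far end)
β0 stroke at I1  (J1 effort already set via bond 4)
β1 stroke at I2  (J1: bond 4 brought effort, rest push out)
β2 stroke at R1  (J1 effort already set via bond 4)
β3 stroke at I3  (J1 effort already set via bond 4)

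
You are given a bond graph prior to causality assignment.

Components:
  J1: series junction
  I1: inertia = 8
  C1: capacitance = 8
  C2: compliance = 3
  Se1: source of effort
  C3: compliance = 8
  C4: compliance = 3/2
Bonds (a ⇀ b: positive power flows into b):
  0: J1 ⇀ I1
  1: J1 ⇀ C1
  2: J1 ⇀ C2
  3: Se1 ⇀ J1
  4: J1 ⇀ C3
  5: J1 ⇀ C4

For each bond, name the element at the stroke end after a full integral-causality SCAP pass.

β0 |I1
β1 |J1
β2 |J1
β3 |J1
β4 |J1
β5 |J1

β3 stroke at J1  (Se1 fixes effort; stroke away)
β0 stroke at I1  (I1 integral (f out))
β1 stroke at J1  (J1 flow already set via bond 0)
β2 stroke at J1  (common-f at J1 fixed by 0)
β4 stroke at J1  (1-jn J1 has f-setter on 0)
β5 stroke at J1  (J1: bond 0 brought flow, rest push out)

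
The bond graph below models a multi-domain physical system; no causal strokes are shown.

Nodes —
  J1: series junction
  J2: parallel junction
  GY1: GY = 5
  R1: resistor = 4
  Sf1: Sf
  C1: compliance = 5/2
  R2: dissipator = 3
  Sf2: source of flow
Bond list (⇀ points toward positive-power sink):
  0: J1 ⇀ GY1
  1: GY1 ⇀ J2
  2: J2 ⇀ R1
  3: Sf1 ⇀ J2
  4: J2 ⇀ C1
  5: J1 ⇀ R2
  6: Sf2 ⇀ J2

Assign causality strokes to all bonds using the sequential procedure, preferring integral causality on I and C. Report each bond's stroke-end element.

#3 stroke→Sf1  (Sf1 fixes flow; stroke at Sf1)
#6 stroke→Sf2  (Sf2 fixes flow; stroke at Sf2)
#4 stroke→J2  (C1: C, integral causality)
#1 stroke→GY1  (J2 effort already set via bond 4)
#2 stroke→R1  (J2: bond 4 brought effort, rest push out)
#0 stroke→GY1  (through GY1, causality inverts; strokes same side of GY1)
#5 stroke→J1  (1-jn J1 has f-setter on 0)

b0 →GY1
b1 →GY1
b2 →R1
b3 →Sf1
b4 →J2
b5 →J1
b6 →Sf2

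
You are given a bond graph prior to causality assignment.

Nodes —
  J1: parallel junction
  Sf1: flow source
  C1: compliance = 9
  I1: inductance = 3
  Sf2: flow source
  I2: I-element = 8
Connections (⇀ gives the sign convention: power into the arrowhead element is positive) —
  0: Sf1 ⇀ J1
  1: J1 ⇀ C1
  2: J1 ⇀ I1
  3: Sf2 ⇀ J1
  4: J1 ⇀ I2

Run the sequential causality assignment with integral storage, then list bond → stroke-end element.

bond 0 →Sf1
bond 1 →J1
bond 2 →I1
bond 3 →Sf2
bond 4 →I2

b0 stroke at Sf1  (Sf1 fixes flow; stroke at Sf1)
b3 stroke at Sf2  (Sf2 (Sf) sets flow on bond)
b1 stroke at J1  (prefer integral on C1)
b2 stroke at I1  (common-e at J1 fixed by 1)
b4 stroke at I2  (0-jn J1 has e-setter on 1)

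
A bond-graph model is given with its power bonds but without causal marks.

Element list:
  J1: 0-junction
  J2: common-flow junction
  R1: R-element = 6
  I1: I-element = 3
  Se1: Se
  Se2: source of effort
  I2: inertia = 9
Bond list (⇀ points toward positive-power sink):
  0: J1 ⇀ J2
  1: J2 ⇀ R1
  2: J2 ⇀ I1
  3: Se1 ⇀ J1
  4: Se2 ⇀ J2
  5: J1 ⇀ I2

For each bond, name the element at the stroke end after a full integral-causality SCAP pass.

bond 3 stroke→J1  (Se1: effort source, stroke at far end)
bond 4 stroke→J2  (Se2 fixes effort; stroke away)
bond 0 stroke→J2  (common-e at J1 fixed by 3)
bond 5 stroke→I2  (J1 effort already set via bond 3)
bond 2 stroke→I1  (I1: I, integral causality)
bond 1 stroke→J2  (J2: bond 2 brought flow, rest push out)

#0 stroke→J2
#1 stroke→J2
#2 stroke→I1
#3 stroke→J1
#4 stroke→J2
#5 stroke→I2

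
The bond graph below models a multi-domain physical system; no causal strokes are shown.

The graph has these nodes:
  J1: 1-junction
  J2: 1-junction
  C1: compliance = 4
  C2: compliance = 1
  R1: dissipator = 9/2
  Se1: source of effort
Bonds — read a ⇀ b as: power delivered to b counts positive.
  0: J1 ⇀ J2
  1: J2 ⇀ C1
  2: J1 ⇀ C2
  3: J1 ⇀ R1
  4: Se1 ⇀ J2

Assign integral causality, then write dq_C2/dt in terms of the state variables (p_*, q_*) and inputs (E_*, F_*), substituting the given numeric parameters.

dq_C2/dt = 2*E_Se1/9 - q_C1/18 - 2*q_C2/9

b4 stroke→J2  (Se1 fixes effort; stroke away)
b1 stroke→J2  (C1: C, integral causality)
b0 stroke→J1  (only one flow-in slot at J2)
b2 stroke→J1  (prefer integral on C2)
b3 stroke→R1  (only one flow-in slot at J1)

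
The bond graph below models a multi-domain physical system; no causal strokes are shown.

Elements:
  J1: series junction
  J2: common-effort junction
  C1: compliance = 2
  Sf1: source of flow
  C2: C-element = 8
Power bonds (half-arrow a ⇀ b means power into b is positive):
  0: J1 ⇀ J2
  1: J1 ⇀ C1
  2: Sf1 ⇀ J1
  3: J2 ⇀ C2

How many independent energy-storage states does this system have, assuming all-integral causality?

2  (C1, C2 all integral)

#2 stroke→Sf1  (Sf1 (Sf) sets flow on bond)
#0 stroke→J1  (common-f at J1 fixed by 2)
#1 stroke→J1  (common-f at J1 fixed by 2)
#3 stroke→J2  (only one effort-in slot at J2)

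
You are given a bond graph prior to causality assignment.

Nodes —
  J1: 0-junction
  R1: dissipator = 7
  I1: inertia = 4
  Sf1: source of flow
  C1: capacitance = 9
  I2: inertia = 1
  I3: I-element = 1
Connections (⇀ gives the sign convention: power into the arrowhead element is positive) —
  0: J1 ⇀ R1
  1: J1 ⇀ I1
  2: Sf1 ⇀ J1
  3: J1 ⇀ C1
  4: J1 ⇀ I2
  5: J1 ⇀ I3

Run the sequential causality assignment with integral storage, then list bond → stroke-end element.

bond 2 |Sf1  (Sf1 (Sf) sets flow on bond)
bond 1 |I1  (I1 outputs flow p/I1)
bond 3 |J1  (C1: C, integral causality)
bond 0 |R1  (0-jn J1 has e-setter on 3)
bond 4 |I2  (J1: bond 3 brought effort, rest push out)
bond 5 |I3  (common-e at J1 fixed by 3)

#0 stroke at R1
#1 stroke at I1
#2 stroke at Sf1
#3 stroke at J1
#4 stroke at I2
#5 stroke at I3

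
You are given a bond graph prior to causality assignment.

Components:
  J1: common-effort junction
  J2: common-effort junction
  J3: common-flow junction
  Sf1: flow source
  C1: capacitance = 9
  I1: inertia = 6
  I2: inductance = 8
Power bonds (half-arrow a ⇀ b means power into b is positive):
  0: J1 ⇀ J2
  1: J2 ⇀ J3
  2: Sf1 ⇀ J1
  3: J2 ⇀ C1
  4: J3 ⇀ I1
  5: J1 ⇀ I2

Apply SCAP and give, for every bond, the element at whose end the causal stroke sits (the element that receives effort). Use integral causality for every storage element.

β0 stroke→J1
β1 stroke→J3
β2 stroke→Sf1
β3 stroke→J2
β4 stroke→I1
β5 stroke→I2

b2 |Sf1  (Sf1: flow source, stroke at near end)
b3 |J2  (C1: C, integral causality)
b0 |J1  (common-e at J2 fixed by 3)
b1 |J3  (0-jn J2 has e-setter on 3)
b4 |I1  (closing 1-jn rule on J3)
b5 |I2  (J1 effort already set via bond 0)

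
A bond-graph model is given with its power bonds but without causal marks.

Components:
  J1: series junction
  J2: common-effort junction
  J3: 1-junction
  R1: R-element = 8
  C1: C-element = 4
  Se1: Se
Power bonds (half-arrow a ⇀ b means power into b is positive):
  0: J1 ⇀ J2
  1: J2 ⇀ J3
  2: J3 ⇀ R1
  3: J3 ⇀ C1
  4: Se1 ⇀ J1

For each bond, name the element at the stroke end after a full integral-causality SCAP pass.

bond 0 stroke at J2
bond 1 stroke at J3
bond 2 stroke at R1
bond 3 stroke at J3
bond 4 stroke at J1

#4 |J1  (Se1 fixes effort; stroke away)
#0 |J2  (J1 needs exactly one f-in)
#1 |J3  (common-e at J2 fixed by 0)
#3 |J3  (prefer integral on C1)
#2 |R1  (closing 1-jn rule on J3)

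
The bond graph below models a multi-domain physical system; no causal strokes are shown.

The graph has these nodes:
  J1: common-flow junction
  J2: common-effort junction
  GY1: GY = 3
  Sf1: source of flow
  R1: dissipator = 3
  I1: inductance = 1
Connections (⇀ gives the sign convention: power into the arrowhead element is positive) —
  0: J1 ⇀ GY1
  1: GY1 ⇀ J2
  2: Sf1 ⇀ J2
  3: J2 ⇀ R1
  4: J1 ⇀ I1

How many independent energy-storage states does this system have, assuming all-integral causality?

b2 stroke at Sf1  (Sf1 (Sf) sets flow on bond)
b4 stroke at I1  (prefer integral on I1)
b0 stroke at J1  (1-jn J1 has f-setter on 4)
b1 stroke at J2  (GY1: gyrator matches bond 0)
b3 stroke at R1  (J2 effort already set via bond 1)

1  (I1 all integral)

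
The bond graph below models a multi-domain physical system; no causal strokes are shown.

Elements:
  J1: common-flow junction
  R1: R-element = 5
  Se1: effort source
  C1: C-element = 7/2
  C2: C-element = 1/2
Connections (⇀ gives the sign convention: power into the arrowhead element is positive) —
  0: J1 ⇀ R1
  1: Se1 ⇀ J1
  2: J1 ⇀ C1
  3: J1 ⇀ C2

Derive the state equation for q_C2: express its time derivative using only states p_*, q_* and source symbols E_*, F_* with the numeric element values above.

bond 1 stroke→J1  (source Se1 imposes e)
bond 2 stroke→J1  (prefer integral on C1)
bond 3 stroke→J1  (C2 integral (e out))
bond 0 stroke→R1  (J1 needs exactly one f-in)

dq_C2/dt = E_Se1/5 - 2*q_C1/35 - 2*q_C2/5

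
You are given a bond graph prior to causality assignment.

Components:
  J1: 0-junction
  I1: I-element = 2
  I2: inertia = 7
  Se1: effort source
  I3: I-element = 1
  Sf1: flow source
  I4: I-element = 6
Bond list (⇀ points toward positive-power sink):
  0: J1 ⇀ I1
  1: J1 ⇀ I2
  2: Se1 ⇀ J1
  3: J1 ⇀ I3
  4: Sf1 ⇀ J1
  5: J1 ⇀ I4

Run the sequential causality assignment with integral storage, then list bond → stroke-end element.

β2 →J1  (source Se1 imposes e)
β4 →Sf1  (source Sf1 imposes f)
β0 →I1  (common-e at J1 fixed by 2)
β1 →I2  (common-e at J1 fixed by 2)
β3 →I3  (J1: bond 2 brought effort, rest push out)
β5 →I4  (0-jn J1 has e-setter on 2)

β0 stroke→I1
β1 stroke→I2
β2 stroke→J1
β3 stroke→I3
β4 stroke→Sf1
β5 stroke→I4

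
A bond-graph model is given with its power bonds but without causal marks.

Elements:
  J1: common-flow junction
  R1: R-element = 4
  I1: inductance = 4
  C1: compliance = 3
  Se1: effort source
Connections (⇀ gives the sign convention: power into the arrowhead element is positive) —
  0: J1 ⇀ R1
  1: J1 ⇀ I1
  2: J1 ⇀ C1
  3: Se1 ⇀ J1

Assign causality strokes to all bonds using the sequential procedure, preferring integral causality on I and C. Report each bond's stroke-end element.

β3 stroke→J1  (Se1: effort source, stroke at far end)
β1 stroke→I1  (I1: I, integral causality)
β0 stroke→J1  (1-jn J1 has f-setter on 1)
β2 stroke→J1  (common-f at J1 fixed by 1)

#0 →J1
#1 →I1
#2 →J1
#3 →J1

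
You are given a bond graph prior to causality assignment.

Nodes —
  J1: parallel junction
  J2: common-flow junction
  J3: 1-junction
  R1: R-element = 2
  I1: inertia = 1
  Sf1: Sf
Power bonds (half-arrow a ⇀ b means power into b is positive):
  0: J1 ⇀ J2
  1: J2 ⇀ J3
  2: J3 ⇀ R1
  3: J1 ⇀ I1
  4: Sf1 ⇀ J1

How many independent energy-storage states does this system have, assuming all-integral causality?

β4 stroke→Sf1  (Sf1 fixes flow; stroke at Sf1)
β3 stroke→I1  (prefer integral on I1)
β0 stroke→J1  (closing 0-jn rule on J1)
β1 stroke→J2  (1-jn J2 has f-setter on 0)
β2 stroke→J3  (J3 flow already set via bond 1)

1  (I1 all integral)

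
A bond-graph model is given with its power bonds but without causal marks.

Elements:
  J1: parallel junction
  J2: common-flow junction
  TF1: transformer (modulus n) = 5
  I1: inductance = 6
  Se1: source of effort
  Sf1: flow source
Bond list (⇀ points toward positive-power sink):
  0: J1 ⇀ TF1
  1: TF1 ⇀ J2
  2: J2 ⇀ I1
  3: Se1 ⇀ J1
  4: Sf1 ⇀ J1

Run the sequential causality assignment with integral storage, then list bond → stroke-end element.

b3 |J1  (Se1 fixes effort; stroke away)
b4 |Sf1  (source Sf1 imposes f)
b0 |TF1  (J1 effort already set via bond 3)
b1 |J2  (TF1 one-in-one-out from 0)
b2 |I1  (J2: last free bond brings flow in)

#0 stroke→TF1
#1 stroke→J2
#2 stroke→I1
#3 stroke→J1
#4 stroke→Sf1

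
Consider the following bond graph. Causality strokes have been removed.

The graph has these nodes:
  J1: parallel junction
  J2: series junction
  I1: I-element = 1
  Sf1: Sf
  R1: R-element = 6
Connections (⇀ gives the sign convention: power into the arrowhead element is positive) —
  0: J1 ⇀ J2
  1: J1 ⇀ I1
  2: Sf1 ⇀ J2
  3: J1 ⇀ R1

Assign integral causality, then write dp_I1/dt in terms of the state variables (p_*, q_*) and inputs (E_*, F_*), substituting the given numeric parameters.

dp_I1/dt = -6*F_Sf1 - 6*p_I1

β2 →Sf1  (Sf1: flow source, stroke at near end)
β0 →J2  (1-jn J2 has f-setter on 2)
β1 →I1  (prefer integral on I1)
β3 →J1  (J1: last free bond brings effort in)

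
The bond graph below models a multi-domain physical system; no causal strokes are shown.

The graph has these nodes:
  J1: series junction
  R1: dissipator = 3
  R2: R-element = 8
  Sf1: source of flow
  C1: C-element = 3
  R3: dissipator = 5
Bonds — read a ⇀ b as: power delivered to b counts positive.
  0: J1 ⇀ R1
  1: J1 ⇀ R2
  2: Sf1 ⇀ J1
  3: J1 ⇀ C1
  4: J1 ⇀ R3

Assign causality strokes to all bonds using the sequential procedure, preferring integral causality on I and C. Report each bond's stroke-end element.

#0 stroke at J1
#1 stroke at J1
#2 stroke at Sf1
#3 stroke at J1
#4 stroke at J1

b2 stroke at Sf1  (Sf1 (Sf) sets flow on bond)
b0 stroke at J1  (common-f at J1 fixed by 2)
b1 stroke at J1  (J1 flow already set via bond 2)
b3 stroke at J1  (1-jn J1 has f-setter on 2)
b4 stroke at J1  (common-f at J1 fixed by 2)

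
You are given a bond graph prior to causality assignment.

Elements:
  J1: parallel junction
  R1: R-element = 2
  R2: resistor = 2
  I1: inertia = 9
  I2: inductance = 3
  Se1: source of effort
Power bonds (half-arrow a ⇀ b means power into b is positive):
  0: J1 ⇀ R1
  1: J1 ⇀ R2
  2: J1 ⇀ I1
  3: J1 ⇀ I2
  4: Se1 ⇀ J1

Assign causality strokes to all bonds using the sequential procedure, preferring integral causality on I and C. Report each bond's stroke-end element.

bond 0 stroke at R1
bond 1 stroke at R2
bond 2 stroke at I1
bond 3 stroke at I2
bond 4 stroke at J1

bond 4 |J1  (source Se1 imposes e)
bond 0 |R1  (J1 effort already set via bond 4)
bond 1 |R2  (J1 effort already set via bond 4)
bond 2 |I1  (J1 effort already set via bond 4)
bond 3 |I2  (J1 effort already set via bond 4)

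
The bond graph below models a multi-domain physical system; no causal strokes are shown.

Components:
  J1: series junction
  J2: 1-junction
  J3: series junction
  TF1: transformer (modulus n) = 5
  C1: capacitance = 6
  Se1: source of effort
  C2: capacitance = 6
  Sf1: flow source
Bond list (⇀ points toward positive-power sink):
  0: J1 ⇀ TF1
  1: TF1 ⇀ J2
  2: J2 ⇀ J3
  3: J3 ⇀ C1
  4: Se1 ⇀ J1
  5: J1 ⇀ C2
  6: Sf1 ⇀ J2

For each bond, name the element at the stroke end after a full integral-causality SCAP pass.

b0 stroke at TF1
b1 stroke at J2
b2 stroke at J2
b3 stroke at J3
b4 stroke at J1
b5 stroke at J1
b6 stroke at Sf1

bond 4 stroke at J1  (Se1 fixes effort; stroke away)
bond 6 stroke at Sf1  (Sf1: flow source, stroke at near end)
bond 1 stroke at J2  (J2: bond 6 brought flow, rest push out)
bond 2 stroke at J2  (J2 flow already set via bond 6)
bond 3 stroke at J3  (J3 flow already set via bond 2)
bond 0 stroke at TF1  (through TF1, causality passes straight; one stroke at TF1)
bond 5 stroke at J1  (common-f at J1 fixed by 0)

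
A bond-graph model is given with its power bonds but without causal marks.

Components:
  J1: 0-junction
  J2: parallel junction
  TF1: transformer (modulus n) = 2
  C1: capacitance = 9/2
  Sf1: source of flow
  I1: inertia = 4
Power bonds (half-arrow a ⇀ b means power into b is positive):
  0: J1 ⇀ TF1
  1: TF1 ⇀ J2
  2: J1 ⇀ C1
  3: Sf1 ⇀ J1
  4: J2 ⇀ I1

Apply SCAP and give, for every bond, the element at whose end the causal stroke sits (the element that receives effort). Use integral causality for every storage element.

bond 0 →TF1
bond 1 →J2
bond 2 →J1
bond 3 →Sf1
bond 4 →I1

b3 |Sf1  (Sf1 (Sf) sets flow on bond)
b2 |J1  (C1 outputs effort q/C1)
b0 |TF1  (0-jn J1 has e-setter on 2)
b1 |J2  (TF1 one-in-one-out from 0)
b4 |I1  (J2 effort already set via bond 1)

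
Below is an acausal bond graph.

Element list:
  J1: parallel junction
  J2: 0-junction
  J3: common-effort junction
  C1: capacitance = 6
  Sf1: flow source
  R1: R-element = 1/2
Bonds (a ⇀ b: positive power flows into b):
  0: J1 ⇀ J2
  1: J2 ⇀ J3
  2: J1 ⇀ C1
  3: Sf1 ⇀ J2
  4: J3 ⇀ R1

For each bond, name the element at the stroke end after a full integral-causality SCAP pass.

b0 →J2
b1 →J3
b2 →J1
b3 →Sf1
b4 →R1

bond 3 |Sf1  (Sf1: flow source, stroke at near end)
bond 2 |J1  (C1: C, integral causality)
bond 0 |J2  (J1: bond 2 brought effort, rest push out)
bond 1 |J3  (0-jn J2 has e-setter on 0)
bond 4 |R1  (0-jn J3 has e-setter on 1)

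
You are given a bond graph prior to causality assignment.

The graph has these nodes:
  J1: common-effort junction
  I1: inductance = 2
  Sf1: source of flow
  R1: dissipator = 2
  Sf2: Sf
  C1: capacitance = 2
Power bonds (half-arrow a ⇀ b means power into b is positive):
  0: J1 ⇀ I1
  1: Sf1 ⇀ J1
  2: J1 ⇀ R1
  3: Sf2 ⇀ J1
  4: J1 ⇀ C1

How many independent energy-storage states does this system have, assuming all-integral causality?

b1 stroke at Sf1  (Sf1: flow source, stroke at near end)
b3 stroke at Sf2  (Sf2: flow source, stroke at near end)
b0 stroke at I1  (I1 integral (f out))
b4 stroke at J1  (C1: C, integral causality)
b2 stroke at R1  (J1 effort already set via bond 4)

2  (C1, I1 all integral)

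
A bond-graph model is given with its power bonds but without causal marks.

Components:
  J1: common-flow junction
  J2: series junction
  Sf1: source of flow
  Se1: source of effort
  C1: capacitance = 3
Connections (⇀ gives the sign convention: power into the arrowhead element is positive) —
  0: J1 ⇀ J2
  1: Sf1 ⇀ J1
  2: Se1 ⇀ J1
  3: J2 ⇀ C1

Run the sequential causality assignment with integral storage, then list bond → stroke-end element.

β1 →Sf1  (Sf1 fixes flow; stroke at Sf1)
β2 →J1  (Se1: effort source, stroke at far end)
β0 →J1  (common-f at J1 fixed by 1)
β3 →J2  (J2: bond 0 brought flow, rest push out)

β0 stroke→J1
β1 stroke→Sf1
β2 stroke→J1
β3 stroke→J2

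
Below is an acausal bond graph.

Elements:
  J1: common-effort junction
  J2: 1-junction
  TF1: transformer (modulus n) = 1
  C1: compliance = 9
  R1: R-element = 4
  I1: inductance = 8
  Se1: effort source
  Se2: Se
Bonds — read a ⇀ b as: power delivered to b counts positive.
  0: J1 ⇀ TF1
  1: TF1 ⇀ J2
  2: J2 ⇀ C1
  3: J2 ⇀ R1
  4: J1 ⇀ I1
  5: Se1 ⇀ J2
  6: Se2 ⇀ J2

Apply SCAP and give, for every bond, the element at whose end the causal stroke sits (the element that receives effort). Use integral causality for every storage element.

#0 stroke at J1
#1 stroke at TF1
#2 stroke at J2
#3 stroke at J2
#4 stroke at I1
#5 stroke at J2
#6 stroke at J2

#5 stroke→J2  (Se1: effort source, stroke at far end)
#6 stroke→J2  (Se2: effort source, stroke at far end)
#2 stroke→J2  (C1: C, integral causality)
#4 stroke→I1  (I1 integral (f out))
#0 stroke→J1  (J1: last free bond brings effort in)
#1 stroke→TF1  (TF1 one-in-one-out from 0)
#3 stroke→J2  (J2: bond 1 brought flow, rest push out)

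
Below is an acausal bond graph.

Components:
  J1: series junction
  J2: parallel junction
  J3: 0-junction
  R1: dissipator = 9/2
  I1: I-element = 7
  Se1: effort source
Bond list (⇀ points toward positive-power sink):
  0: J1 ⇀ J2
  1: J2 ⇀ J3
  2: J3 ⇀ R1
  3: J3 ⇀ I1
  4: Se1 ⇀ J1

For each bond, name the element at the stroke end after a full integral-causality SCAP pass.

β4 stroke at J1  (Se1 (Se) sets effort on bond)
β0 stroke at J2  (closing 1-jn rule on J1)
β1 stroke at J3  (J2: bond 0 brought effort, rest push out)
β2 stroke at R1  (common-e at J3 fixed by 1)
β3 stroke at I1  (J3: bond 1 brought effort, rest push out)

#0 |J2
#1 |J3
#2 |R1
#3 |I1
#4 |J1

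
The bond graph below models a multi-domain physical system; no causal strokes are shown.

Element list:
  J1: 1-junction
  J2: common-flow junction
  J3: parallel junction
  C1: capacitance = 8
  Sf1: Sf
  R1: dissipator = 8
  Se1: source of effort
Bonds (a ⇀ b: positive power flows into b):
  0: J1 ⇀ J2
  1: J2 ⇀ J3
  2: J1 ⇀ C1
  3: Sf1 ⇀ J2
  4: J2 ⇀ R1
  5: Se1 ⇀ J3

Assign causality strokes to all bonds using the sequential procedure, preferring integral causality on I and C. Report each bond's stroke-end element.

b3 stroke at Sf1  (source Sf1 imposes f)
b5 stroke at J3  (Se1 fixes effort; stroke away)
b0 stroke at J2  (J2: bond 3 brought flow, rest push out)
b1 stroke at J2  (J2 flow already set via bond 3)
b4 stroke at J2  (J2 flow already set via bond 3)
b2 stroke at J1  (J1 flow already set via bond 0)

β0 |J2
β1 |J2
β2 |J1
β3 |Sf1
β4 |J2
β5 |J3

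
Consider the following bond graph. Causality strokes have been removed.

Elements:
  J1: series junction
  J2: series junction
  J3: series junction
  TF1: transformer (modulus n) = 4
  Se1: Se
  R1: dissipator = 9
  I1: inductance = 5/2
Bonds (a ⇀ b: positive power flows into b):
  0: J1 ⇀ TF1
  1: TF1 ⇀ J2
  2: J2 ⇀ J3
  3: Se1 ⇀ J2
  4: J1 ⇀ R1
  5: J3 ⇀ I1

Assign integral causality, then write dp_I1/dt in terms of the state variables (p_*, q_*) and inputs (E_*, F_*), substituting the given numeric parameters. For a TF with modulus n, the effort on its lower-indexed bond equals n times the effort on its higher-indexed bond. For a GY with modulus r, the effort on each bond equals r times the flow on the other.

dp_I1/dt = E_Se1 - 9*p_I1/40

β3 →J2  (source Se1 imposes e)
β5 →I1  (I1: I, integral causality)
β2 →J3  (1-jn J3 has f-setter on 5)
β1 →J2  (J2 flow already set via bond 2)
β0 →TF1  (TF1 one-in-one-out from 1)
β4 →J1  (common-f at J1 fixed by 0)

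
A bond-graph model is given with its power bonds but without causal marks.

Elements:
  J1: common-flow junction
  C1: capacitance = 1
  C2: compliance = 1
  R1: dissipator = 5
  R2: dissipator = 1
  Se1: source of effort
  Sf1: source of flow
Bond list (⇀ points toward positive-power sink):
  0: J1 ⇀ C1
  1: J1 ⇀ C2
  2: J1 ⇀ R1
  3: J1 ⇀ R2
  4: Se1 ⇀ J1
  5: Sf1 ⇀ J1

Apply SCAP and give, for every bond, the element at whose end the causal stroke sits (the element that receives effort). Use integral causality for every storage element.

bond 0 |J1
bond 1 |J1
bond 2 |J1
bond 3 |J1
bond 4 |J1
bond 5 |Sf1

bond 4 stroke→J1  (Se1 fixes effort; stroke away)
bond 5 stroke→Sf1  (Sf1: flow source, stroke at near end)
bond 0 stroke→J1  (1-jn J1 has f-setter on 5)
bond 1 stroke→J1  (J1 flow already set via bond 5)
bond 2 stroke→J1  (1-jn J1 has f-setter on 5)
bond 3 stroke→J1  (J1: bond 5 brought flow, rest push out)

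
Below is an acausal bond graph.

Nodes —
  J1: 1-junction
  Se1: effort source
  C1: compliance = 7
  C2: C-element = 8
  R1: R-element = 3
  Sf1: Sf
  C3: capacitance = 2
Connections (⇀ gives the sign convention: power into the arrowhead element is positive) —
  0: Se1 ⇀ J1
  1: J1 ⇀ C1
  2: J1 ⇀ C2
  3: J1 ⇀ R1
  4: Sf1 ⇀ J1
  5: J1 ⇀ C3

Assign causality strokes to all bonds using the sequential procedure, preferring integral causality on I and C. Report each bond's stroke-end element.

β0 →J1  (Se1: effort source, stroke at far end)
β4 →Sf1  (Sf1 (Sf) sets flow on bond)
β1 →J1  (J1: bond 4 brought flow, rest push out)
β2 →J1  (1-jn J1 has f-setter on 4)
β3 →J1  (J1: bond 4 brought flow, rest push out)
β5 →J1  (J1 flow already set via bond 4)

b0 stroke→J1
b1 stroke→J1
b2 stroke→J1
b3 stroke→J1
b4 stroke→Sf1
b5 stroke→J1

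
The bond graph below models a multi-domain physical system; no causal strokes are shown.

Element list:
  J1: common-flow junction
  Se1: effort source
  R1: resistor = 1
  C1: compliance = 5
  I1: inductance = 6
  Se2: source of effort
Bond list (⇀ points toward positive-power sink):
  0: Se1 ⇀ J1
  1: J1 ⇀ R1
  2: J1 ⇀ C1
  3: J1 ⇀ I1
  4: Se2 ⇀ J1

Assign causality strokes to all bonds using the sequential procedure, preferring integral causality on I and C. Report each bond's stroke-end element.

#0 |J1  (source Se1 imposes e)
#4 |J1  (Se2 (Se) sets effort on bond)
#2 |J1  (prefer integral on C1)
#3 |I1  (I1: I, integral causality)
#1 |J1  (1-jn J1 has f-setter on 3)

bond 0 stroke→J1
bond 1 stroke→J1
bond 2 stroke→J1
bond 3 stroke→I1
bond 4 stroke→J1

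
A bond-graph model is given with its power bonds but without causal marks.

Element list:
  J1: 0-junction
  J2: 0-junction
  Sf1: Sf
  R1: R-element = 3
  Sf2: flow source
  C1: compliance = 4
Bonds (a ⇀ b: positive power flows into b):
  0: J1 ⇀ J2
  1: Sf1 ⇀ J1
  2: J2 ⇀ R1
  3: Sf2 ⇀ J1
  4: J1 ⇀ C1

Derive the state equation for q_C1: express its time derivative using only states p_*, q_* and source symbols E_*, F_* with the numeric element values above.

dq_C1/dt = F_Sf1 + F_Sf2 - q_C1/12

#1 stroke at Sf1  (Sf1 (Sf) sets flow on bond)
#3 stroke at Sf2  (source Sf2 imposes f)
#4 stroke at J1  (C1: C, integral causality)
#0 stroke at J2  (J1 effort already set via bond 4)
#2 stroke at R1  (common-e at J2 fixed by 0)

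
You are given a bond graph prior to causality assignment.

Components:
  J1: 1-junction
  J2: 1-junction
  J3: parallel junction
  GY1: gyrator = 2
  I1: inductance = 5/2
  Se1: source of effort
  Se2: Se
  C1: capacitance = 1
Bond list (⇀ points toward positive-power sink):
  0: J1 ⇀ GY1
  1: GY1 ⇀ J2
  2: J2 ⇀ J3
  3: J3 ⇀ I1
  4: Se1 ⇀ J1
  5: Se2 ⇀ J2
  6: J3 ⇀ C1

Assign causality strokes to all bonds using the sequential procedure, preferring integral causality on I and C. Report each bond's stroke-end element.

#0 stroke at GY1
#1 stroke at GY1
#2 stroke at J2
#3 stroke at I1
#4 stroke at J1
#5 stroke at J2
#6 stroke at J3

#4 →J1  (Se1 (Se) sets effort on bond)
#5 →J2  (source Se2 imposes e)
#0 →GY1  (only one flow-in slot at J1)
#1 →GY1  (GY1: gyrator matches bond 0)
#2 →J2  (J2: bond 1 brought flow, rest push out)
#3 →I1  (I1 integral (f out))
#6 →J3  (J3: last free bond brings effort in)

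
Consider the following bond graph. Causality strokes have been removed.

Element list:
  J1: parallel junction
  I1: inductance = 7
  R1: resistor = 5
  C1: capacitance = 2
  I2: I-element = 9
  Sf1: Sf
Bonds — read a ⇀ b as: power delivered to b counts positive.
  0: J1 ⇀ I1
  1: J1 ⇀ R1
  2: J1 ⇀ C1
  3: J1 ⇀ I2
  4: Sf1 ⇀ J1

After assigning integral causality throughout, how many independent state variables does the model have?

β4 →Sf1  (Sf1 fixes flow; stroke at Sf1)
β0 →I1  (I1 outputs flow p/I1)
β2 →J1  (C1: C, integral causality)
β1 →R1  (J1 effort already set via bond 2)
β3 →I2  (common-e at J1 fixed by 2)

3  (C1, I1, I2 all integral)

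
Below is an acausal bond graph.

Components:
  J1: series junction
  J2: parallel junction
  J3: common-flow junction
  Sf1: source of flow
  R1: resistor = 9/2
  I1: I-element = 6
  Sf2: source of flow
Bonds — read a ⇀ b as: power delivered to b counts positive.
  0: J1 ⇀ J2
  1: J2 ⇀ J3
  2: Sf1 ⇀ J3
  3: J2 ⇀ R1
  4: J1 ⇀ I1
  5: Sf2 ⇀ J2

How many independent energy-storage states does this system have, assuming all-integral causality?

1  (I1 all integral)

#2 |Sf1  (source Sf1 imposes f)
#5 |Sf2  (Sf2 (Sf) sets flow on bond)
#1 |J3  (1-jn J3 has f-setter on 2)
#4 |I1  (I1: I, integral causality)
#0 |J1  (J1: bond 4 brought flow, rest push out)
#3 |J2  (only one effort-in slot at J2)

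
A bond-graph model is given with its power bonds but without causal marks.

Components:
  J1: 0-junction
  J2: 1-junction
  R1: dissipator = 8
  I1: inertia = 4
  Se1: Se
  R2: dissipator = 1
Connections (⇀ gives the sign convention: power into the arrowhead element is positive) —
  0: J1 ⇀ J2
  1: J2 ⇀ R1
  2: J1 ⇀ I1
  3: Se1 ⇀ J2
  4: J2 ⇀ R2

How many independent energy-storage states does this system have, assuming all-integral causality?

β3 |J2  (Se1 fixes effort; stroke away)
β2 |I1  (prefer integral on I1)
β0 |J1  (J1 needs exactly one e-in)
β1 |J2  (1-jn J2 has f-setter on 0)
β4 |J2  (common-f at J2 fixed by 0)

1  (I1 all integral)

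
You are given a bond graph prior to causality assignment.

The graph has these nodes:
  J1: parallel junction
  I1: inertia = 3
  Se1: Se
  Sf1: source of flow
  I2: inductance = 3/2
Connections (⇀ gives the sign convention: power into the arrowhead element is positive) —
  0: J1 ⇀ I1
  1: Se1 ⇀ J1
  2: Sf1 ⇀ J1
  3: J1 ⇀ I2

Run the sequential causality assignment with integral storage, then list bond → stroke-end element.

#0 |I1
#1 |J1
#2 |Sf1
#3 |I2

#1 →J1  (Se1: effort source, stroke at far end)
#2 →Sf1  (Sf1 (Sf) sets flow on bond)
#0 →I1  (J1: bond 1 brought effort, rest push out)
#3 →I2  (J1: bond 1 brought effort, rest push out)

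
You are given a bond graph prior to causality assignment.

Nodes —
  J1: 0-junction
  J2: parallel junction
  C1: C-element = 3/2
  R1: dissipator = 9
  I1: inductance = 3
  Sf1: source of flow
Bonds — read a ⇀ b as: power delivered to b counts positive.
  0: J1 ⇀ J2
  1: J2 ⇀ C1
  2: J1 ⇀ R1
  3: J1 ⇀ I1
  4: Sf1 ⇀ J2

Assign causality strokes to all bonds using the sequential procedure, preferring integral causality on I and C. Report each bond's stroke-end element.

β0 →J1
β1 →J2
β2 →R1
β3 →I1
β4 →Sf1

β4 →Sf1  (Sf1 fixes flow; stroke at Sf1)
β1 →J2  (C1: C, integral causality)
β0 →J1  (J2 effort already set via bond 1)
β2 →R1  (J1: bond 0 brought effort, rest push out)
β3 →I1  (J1 effort already set via bond 0)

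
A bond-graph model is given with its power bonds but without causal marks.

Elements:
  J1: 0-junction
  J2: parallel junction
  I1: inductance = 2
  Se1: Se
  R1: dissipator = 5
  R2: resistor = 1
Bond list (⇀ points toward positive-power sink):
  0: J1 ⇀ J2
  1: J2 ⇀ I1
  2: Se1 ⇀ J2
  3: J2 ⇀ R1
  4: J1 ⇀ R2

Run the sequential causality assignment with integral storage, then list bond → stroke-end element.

bond 0 →J1
bond 1 →I1
bond 2 →J2
bond 3 →R1
bond 4 →R2

bond 2 stroke→J2  (Se1: effort source, stroke at far end)
bond 0 stroke→J1  (0-jn J2 has e-setter on 2)
bond 1 stroke→I1  (common-e at J2 fixed by 2)
bond 3 stroke→R1  (J2 effort already set via bond 2)
bond 4 stroke→R2  (common-e at J1 fixed by 0)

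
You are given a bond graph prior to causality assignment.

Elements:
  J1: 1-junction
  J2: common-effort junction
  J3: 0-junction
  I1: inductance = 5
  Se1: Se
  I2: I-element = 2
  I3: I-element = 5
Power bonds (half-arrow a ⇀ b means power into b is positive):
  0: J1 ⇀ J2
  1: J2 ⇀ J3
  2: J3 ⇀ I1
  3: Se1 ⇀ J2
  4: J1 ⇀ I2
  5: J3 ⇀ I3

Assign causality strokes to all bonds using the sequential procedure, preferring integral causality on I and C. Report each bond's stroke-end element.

b3 stroke at J2  (source Se1 imposes e)
b0 stroke at J1  (common-e at J2 fixed by 3)
b1 stroke at J3  (0-jn J2 has e-setter on 3)
b2 stroke at I1  (J3: bond 1 brought effort, rest push out)
b5 stroke at I3  (J3 effort already set via bond 1)
b4 stroke at I2  (closing 1-jn rule on J1)

#0 |J1
#1 |J3
#2 |I1
#3 |J2
#4 |I2
#5 |I3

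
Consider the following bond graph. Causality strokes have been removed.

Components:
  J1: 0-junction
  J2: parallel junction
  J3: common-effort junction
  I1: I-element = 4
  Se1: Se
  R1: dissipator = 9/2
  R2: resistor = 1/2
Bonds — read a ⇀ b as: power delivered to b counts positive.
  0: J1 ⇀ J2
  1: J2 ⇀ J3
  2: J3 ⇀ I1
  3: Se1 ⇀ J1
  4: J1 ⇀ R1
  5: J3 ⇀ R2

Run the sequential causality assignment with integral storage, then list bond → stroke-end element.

bond 3 |J1  (source Se1 imposes e)
bond 0 |J2  (common-e at J1 fixed by 3)
bond 4 |R1  (J1 effort already set via bond 3)
bond 1 |J3  (J2: bond 0 brought effort, rest push out)
bond 2 |I1  (0-jn J3 has e-setter on 1)
bond 5 |R2  (0-jn J3 has e-setter on 1)

b0 |J2
b1 |J3
b2 |I1
b3 |J1
b4 |R1
b5 |R2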